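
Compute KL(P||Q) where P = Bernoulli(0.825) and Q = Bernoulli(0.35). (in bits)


KL = p*log2(p/q) + (1-p)*log2((1-p)/(1-q)) = 0.825*log2(0.825/0.35) + 0.175*log2(0.175/0.65) = 0.6893

0.6893 bits


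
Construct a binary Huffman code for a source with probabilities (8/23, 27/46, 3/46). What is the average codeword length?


Huffman construction (repeatedly merge the two least-probable nodes; each merge adds 1 bit to every symbol beneath it): 3/46 + 8/23 = 19/46; 19/46 + 27/46 = 1. Resulting codeword lengths (in the order the probabilities were given): (2, 1, 2). L_avg = sum(p_i * l_i) = 8/23*2 + 27/46*1 + 3/46*2 = 65/46 = 1.413

1.413 bits


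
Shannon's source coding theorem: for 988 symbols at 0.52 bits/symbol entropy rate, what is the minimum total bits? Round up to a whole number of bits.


Minimum bits >= n * H = 988 * 0.52 = 513.76, rounded up to a whole number of bits = 514

514 bits


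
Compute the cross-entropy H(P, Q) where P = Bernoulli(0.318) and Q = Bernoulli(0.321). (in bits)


H(P,Q) = -p*log2(q) - (1-p)*log2(1-q). -0.318*log2(0.321) = 0.521315; -0.682*log2(0.679) = 0.380908. H(P,Q) = 0.521315 + 0.380908 = 0.9022

0.9022 bits


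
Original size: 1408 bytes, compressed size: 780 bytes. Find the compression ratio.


Ratio = original / compressed = 1408 / 780 = 1.8051

1.8051


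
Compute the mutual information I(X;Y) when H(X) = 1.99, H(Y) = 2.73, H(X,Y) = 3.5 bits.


I(X;Y) = H(X) + H(Y) - H(X,Y) = 1.99 + 2.73 - 3.5 = 1.22

1.22 bits


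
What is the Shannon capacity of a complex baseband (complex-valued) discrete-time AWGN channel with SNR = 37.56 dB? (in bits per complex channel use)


SNR_linear = 10^(37.56/10) = 5701.6427; C = log2(1 + SNR_linear) = log2(1 + 5701.6427) = 12.4774

12.4774 bits/channel use


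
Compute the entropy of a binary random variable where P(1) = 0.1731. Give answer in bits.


H = -p*log2(p) - (1-p)*log2(1-p). -0.1731*log2(0.1731) = 0.437999; -0.8269*log2(0.8269) = 0.226749. H = 0.437999 + 0.226749 = 0.6647

0.6647 bits


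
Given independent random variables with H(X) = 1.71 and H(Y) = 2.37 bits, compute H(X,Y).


For independent variables, H(X,Y) = H(X) + H(Y) = 1.71 + 2.37 = 4.08

4.08 bits


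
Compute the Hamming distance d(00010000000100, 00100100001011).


Count differing positions: . . ^ ^ . ^ . . . . ^ ^ ^ ^ = 7 differences

7


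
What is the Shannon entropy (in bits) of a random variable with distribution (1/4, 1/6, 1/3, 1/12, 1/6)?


H = -sum(p_i * log2(p_i)). Terms: -(1/4)*log2(1/4) = 0.500000; -(1/6)*log2(1/6) = 0.430827; -(1/3)*log2(1/3) = 0.528321; -(1/12)*log2(1/12) = 0.298747; -(1/6)*log2(1/6) = 0.430827. H = 0.500000 + 0.430827 + 0.528321 + 0.298747 + 0.430827 = 2.1887

2.1887 bits


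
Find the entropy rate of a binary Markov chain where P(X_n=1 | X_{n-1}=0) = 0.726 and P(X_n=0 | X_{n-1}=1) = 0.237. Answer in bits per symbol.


Stationary distribution: pi_0 = p10/(p01+p10) = 0.2461, pi_1 = 0.7539. Entropy rate H' = pi_0*H(p01) + pi_1*H(p10) = 0.2461*0.8471 + 0.7539*0.79 = 0.8041

0.8041 bits/symbol


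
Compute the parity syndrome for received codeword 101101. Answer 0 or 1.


Syndrome = XOR of all bits = 1 XOR 0 XOR 1 XOR 1 XOR 0 XOR 1 = 0

0


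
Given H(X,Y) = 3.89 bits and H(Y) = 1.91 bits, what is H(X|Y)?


H(X|Y) = H(X,Y) - H(Y) = 3.89 - 1.91 = 1.98

1.98 bits


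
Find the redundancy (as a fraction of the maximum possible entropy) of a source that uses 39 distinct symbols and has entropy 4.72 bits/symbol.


H_max = log2(K) = log2(39) = 5.2854 bits/symbol. Redundancy = 1 - H/H_max = 1 - 4.72/5.2854 = 1 - 0.893 = 0.107

0.107


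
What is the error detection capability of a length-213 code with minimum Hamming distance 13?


Detection capability = d_min - 1 = 13 - 1 = 12

12 errors


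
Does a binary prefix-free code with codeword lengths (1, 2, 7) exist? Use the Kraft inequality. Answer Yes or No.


Kraft sum = sum(2^(-l_i)) = 0.7578, need <= 1. Result: satisfied (a binary prefix-free code with these lengths exists)

Yes


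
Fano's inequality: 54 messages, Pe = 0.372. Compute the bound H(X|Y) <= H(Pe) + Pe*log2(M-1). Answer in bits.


H(Pe) = -Pe*log2(Pe) - (1-Pe)*log2(1-Pe) = -0.372*log2(0.372) - 0.628*log2(0.628) = 0.530705 + 0.421491 = 0.9522. Pe*log2(M-1) = 0.372*log2(53) = 2.130786. Bound = H(Pe) + Pe*log2(M-1) = 0.530705 + 0.421491 + 2.130786 = 3.083

3.083 bits


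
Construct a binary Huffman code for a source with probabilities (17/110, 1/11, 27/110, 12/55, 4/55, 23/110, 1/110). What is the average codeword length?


Huffman construction (repeatedly merge the two least-probable nodes; each merge adds 1 bit to every symbol beneath it): 1/110 + 4/55 = 9/110; 9/110 + 1/11 = 19/110; 17/110 + 19/110 = 18/55; 23/110 + 12/55 = 47/110; 27/110 + 18/55 = 63/110; 47/110 + 63/110 = 1. Resulting codeword lengths (in the order the probabilities were given): (3, 4, 2, 2, 5, 2, 5). L_avg = sum(p_i * l_i) = 17/110*3 + 1/11*4 + 27/110*2 + 12/55*2 + 4/55*5 + 23/110*2 + 1/110*5 = 142/55 = 2.5818

2.5818 bits


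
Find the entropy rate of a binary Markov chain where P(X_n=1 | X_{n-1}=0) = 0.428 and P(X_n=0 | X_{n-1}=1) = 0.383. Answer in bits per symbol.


Stationary distribution: pi_0 = p10/(p01+p10) = 0.4723, pi_1 = 0.5277. Entropy rate H' = pi_0*H(p01) + pi_1*H(p10) = 0.4723*0.985 + 0.5277*0.9601 = 0.9719

0.9719 bits/symbol


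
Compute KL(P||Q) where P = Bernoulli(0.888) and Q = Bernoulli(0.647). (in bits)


KL = p*log2(p/q) + (1-p)*log2((1-p)/(1-q)) = 0.888*log2(0.888/0.647) + 0.112*log2(0.112/0.353) = 0.2201

0.2201 bits


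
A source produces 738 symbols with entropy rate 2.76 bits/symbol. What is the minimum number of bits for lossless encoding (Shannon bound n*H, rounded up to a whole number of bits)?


Minimum bits >= n * H = 738 * 2.76 = 2036.88, rounded up to a whole number of bits = 2037

2037 bits


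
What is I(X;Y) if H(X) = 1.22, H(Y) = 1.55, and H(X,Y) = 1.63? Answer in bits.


I(X;Y) = H(X) + H(Y) - H(X,Y) = 1.22 + 1.55 - 1.63 = 1.14

1.14 bits


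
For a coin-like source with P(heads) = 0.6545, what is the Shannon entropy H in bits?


H = -p*log2(p) - (1-p)*log2(1-p). -0.6545*log2(0.6545) = 0.400250; -0.3455*log2(0.3455) = 0.529735. H = 0.400250 + 0.529735 = 0.93

0.93 bits


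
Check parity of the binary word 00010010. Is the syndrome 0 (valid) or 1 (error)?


Syndrome = XOR of all bits = 0 XOR 0 XOR 0 XOR 1 XOR 0 XOR 0 XOR 1 XOR 0 = 0

0


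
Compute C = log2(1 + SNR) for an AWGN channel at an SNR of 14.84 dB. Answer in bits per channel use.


SNR_linear = 10^(14.84/10) = 30.4789; C = log2(1 + SNR_linear) = log2(1 + 30.4789) = 4.9763

4.9763 bits/channel use


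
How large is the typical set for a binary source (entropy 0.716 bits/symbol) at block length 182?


log2|A_typical| = nH = 182 * 0.716 = 130.312, so |A_typical| ~ 2^130.312 = 1.690e+39

1.690e+39


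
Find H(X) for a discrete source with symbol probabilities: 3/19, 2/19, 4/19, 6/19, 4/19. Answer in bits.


H = -sum(p_i * log2(p_i)). Terms: -(3/19)*log2(3/19) = 0.420468; -(2/19)*log2(2/19) = 0.341887; -(4/19)*log2(4/19) = 0.473248; -(6/19)*log2(6/19) = 0.525147; -(4/19)*log2(4/19) = 0.473248. H = 0.420468 + 0.341887 + 0.473248 + 0.525147 + 0.473248 = 2.234

2.234 bits


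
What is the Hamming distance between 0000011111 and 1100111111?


Count differing positions: ^ ^ . . ^ . . . . . = 3 differences

3


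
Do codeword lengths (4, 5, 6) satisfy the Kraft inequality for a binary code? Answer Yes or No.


Kraft sum = sum(2^(-l_i)) = 0.1094, need <= 1. Result: satisfied (a binary prefix-free code with these lengths exists)

Yes


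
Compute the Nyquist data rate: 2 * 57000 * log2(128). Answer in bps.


Rate = 2 * B * log2(M) = 2 * 57000 * 7.0 = 798000.0

798000.0 bps


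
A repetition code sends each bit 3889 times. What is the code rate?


Rate = k/n = 1/3889

1/3889


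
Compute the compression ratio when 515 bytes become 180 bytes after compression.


Ratio = original / compressed = 515 / 180 = 2.8611

2.8611


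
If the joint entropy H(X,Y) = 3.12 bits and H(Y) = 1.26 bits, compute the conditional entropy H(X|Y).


H(X|Y) = H(X,Y) - H(Y) = 3.12 - 1.26 = 1.86

1.86 bits


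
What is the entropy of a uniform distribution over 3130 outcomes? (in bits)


H = log2(n) = log2(3130) = 11.6119

11.6119 bits


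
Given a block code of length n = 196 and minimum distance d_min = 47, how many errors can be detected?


Detection capability = d_min - 1 = 47 - 1 = 46

46 errors


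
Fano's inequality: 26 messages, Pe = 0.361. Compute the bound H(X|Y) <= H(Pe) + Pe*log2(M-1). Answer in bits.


H(Pe) = -Pe*log2(Pe) - (1-Pe)*log2(1-Pe) = -0.361*log2(0.361) - 0.639*log2(0.639) = 0.530644 + 0.412866 = 0.9435. Pe*log2(M-1) = 0.361*log2(25) = 1.676432. Bound = H(Pe) + Pe*log2(M-1) = 0.530644 + 0.412866 + 1.676432 = 2.6199

2.6199 bits


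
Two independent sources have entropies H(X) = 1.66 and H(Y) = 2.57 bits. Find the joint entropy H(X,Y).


For independent variables, H(X,Y) = H(X) + H(Y) = 1.66 + 2.57 = 4.23

4.23 bits


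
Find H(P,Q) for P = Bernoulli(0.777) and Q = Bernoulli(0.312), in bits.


H(P,Q) = -p*log2(q) - (1-p)*log2(1-q). -0.777*log2(0.312) = 1.305657; -0.223*log2(0.688) = 0.120313. H(P,Q) = 1.305657 + 0.120313 = 1.426

1.426 bits


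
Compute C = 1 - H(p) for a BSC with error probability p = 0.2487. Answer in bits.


H(p) = -p*log2(p) - (1-p)*log2(1-p) = -0.2487*log2(0.2487) - 0.7513*log2(0.7513) = 0.499271 + 0.309941 = 0.8092. C = 1 - H(p) = 1 - 0.8092 = 0.1908

0.1908 bits


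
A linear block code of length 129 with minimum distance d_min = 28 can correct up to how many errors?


Correction capability = floor((d-1)/2) = floor((28-1)/2) = 13

13 errors


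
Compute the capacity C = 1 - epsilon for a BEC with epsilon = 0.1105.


C = 1 - epsilon = 1 - 0.1105 = 0.8895

0.8895 bits


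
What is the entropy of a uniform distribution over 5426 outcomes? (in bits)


H = log2(n) = log2(5426) = 12.4057

12.4057 bits


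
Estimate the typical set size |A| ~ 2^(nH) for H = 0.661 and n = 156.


log2|A_typical| = nH = 156 * 0.661 = 103.116, so |A_typical| ~ 2^103.116 = 1.099e+31

1.099e+31


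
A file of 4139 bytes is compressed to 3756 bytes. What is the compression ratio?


Ratio = original / compressed = 4139 / 3756 = 1.102

1.102


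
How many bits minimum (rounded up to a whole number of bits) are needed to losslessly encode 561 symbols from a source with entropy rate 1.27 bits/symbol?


Minimum bits >= n * H = 561 * 1.27 = 712.47, rounded up to a whole number of bits = 713

713 bits


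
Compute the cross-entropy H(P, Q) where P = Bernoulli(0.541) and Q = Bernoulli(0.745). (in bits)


H(P,Q) = -p*log2(q) - (1-p)*log2(1-q). -0.541*log2(0.745) = 0.229756; -0.459*log2(0.255) = 0.904887. H(P,Q) = 0.229756 + 0.904887 = 1.1346

1.1346 bits


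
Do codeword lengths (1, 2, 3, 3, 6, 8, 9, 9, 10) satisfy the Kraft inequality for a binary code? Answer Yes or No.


Kraft sum = sum(2^(-l_i)) = 1.0244, need <= 1. Result: violated (a binary prefix-free code with these lengths cannot exist)

No


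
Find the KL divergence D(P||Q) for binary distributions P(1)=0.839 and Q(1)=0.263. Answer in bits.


KL = p*log2(p/q) + (1-p)*log2((1-p)/(1-q)) = 0.839*log2(0.839/0.263) + 0.161*log2(0.161/0.737) = 1.0508

1.0508 bits


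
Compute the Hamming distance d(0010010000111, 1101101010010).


Count differing positions: ^ ^ ^ ^ ^ ^ ^ . ^ . ^ . ^ = 10 differences

10


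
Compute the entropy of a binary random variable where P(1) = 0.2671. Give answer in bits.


H = -p*log2(p) - (1-p)*log2(1-p). -0.2671*log2(0.2671) = 0.508705; -0.7329*log2(0.7329) = 0.328568. H = 0.508705 + 0.328568 = 0.8373

0.8373 bits


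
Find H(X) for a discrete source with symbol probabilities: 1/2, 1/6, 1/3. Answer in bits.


H = -sum(p_i * log2(p_i)). Terms: -(1/2)*log2(1/2) = 0.500000; -(1/6)*log2(1/6) = 0.430827; -(1/3)*log2(1/3) = 0.528321. H = 0.500000 + 0.430827 + 0.528321 = 1.4591

1.4591 bits


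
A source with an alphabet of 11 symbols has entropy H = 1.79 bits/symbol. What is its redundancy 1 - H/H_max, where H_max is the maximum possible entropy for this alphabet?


H_max = log2(K) = log2(11) = 3.4594 bits/symbol. Redundancy = 1 - H/H_max = 1 - 1.79/3.4594 = 1 - 0.5174 = 0.4826

0.4826


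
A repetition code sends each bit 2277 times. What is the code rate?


Rate = k/n = 1/2277

1/2277


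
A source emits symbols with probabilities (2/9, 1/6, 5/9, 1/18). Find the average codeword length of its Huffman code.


Huffman construction (repeatedly merge the two least-probable nodes; each merge adds 1 bit to every symbol beneath it): 1/18 + 1/6 = 2/9; 2/9 + 2/9 = 4/9; 4/9 + 5/9 = 1. Resulting codeword lengths (in the order the probabilities were given): (2, 3, 1, 3). L_avg = sum(p_i * l_i) = 2/9*2 + 1/6*3 + 5/9*1 + 1/18*3 = 5/3 = 1.6667

1.6667 bits


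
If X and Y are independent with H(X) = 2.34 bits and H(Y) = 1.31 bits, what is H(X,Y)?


For independent variables, H(X,Y) = H(X) + H(Y) = 2.34 + 1.31 = 3.65

3.65 bits


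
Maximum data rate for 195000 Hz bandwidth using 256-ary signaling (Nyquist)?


Rate = 2 * B * log2(M) = 2 * 195000 * 8.0 = 3120000.0

3120000.0 bps


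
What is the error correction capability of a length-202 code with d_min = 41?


Correction capability = floor((d-1)/2) = floor((41-1)/2) = 20

20 errors


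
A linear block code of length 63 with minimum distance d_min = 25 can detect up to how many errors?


Detection capability = d_min - 1 = 25 - 1 = 24

24 errors


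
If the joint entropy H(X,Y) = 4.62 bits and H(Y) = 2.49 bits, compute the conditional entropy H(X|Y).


H(X|Y) = H(X,Y) - H(Y) = 4.62 - 2.49 = 2.13

2.13 bits


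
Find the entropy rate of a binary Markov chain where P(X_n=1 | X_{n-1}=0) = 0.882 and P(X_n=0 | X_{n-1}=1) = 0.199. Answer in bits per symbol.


Stationary distribution: pi_0 = p10/(p01+p10) = 0.1841, pi_1 = 0.8159. Entropy rate H' = pi_0*H(p01) + pi_1*H(p10) = 0.1841*0.5236 + 0.8159*0.7199 = 0.6838

0.6838 bits/symbol


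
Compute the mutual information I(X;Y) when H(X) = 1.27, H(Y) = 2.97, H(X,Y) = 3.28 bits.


I(X;Y) = H(X) + H(Y) - H(X,Y) = 1.27 + 2.97 - 3.28 = 0.96

0.96 bits


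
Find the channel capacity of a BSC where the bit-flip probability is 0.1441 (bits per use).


H(p) = -p*log2(p) - (1-p)*log2(1-p) = -0.1441*log2(0.1441) - 0.8559*log2(0.8559) = 0.402739 + 0.192137 = 0.5949. C = 1 - H(p) = 1 - 0.5949 = 0.4051

0.4051 bits


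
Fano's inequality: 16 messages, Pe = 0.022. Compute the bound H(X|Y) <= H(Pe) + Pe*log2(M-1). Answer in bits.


H(Pe) = -Pe*log2(Pe) - (1-Pe)*log2(1-Pe) = -0.022*log2(0.022) - 0.978*log2(0.978) = 0.121140 + 0.031388 = 0.1525. Pe*log2(M-1) = 0.022*log2(15) = 0.085952. Bound = H(Pe) + Pe*log2(M-1) = 0.121140 + 0.031388 + 0.085952 = 0.2385

0.2385 bits


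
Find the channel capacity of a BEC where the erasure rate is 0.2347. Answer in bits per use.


C = 1 - epsilon = 1 - 0.2347 = 0.7653

0.7653 bits


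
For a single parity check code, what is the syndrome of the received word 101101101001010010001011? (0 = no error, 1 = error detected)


Syndrome = XOR of all bits = 1 XOR 0 XOR 1 XOR 1 XOR 0 XOR 1 XOR 1 XOR 0 XOR 1 XOR 0 XOR 0 XOR 1 XOR 0 XOR 1 XOR 0 XOR 0 XOR 1 XOR 0 XOR 0 XOR 0 XOR 1 XOR 0 XOR 1 XOR 1 = 0

0


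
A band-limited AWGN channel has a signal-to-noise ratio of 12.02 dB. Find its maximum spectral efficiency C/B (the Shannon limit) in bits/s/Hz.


SNR_linear = 10^(12.02/10) = 15.9221; C/B = log2(1 + SNR_linear) = log2(1 + 15.9221) = 4.0808

4.0808 bits/s/Hz


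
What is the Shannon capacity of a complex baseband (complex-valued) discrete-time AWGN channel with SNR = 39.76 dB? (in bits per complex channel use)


SNR_linear = 10^(39.76/10) = 9462.3716; C = log2(1 + SNR_linear) = log2(1 + 9462.3716) = 13.2081

13.2081 bits/channel use


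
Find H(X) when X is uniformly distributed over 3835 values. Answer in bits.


H = log2(n) = log2(3835) = 11.905

11.905 bits


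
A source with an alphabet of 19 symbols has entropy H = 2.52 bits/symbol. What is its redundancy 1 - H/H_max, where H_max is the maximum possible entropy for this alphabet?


H_max = log2(K) = log2(19) = 4.2479 bits/symbol. Redundancy = 1 - H/H_max = 1 - 2.52/4.2479 = 1 - 0.5932 = 0.4068

0.4068


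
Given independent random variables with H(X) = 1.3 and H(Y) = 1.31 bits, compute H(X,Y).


For independent variables, H(X,Y) = H(X) + H(Y) = 1.3 + 1.31 = 2.61

2.61 bits


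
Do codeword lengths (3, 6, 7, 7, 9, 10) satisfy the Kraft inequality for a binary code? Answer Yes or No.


Kraft sum = sum(2^(-l_i)) = 0.1592, need <= 1. Result: satisfied (a binary prefix-free code with these lengths exists)

Yes


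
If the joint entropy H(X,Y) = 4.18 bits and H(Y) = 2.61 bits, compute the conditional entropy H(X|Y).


H(X|Y) = H(X,Y) - H(Y) = 4.18 - 2.61 = 1.57

1.57 bits


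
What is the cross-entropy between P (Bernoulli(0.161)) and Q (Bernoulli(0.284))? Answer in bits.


H(P,Q) = -p*log2(q) - (1-p)*log2(1-q). -0.161*log2(0.284) = 0.292382; -0.839*log2(0.716) = 0.404372. H(P,Q) = 0.292382 + 0.404372 = 0.6968

0.6968 bits


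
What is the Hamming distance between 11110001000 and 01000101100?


Count differing positions: ^ . ^ ^ . ^ . . ^ . . = 5 differences

5


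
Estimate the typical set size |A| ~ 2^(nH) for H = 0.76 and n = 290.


log2|A_typical| = nH = 290 * 0.76 = 220.4, so |A_typical| ~ 2^220.4 = 2.223e+66

2.223e+66


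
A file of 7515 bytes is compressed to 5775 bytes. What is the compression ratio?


Ratio = original / compressed = 7515 / 5775 = 1.3013

1.3013


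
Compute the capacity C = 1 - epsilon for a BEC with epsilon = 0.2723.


C = 1 - epsilon = 1 - 0.2723 = 0.7277

0.7277 bits


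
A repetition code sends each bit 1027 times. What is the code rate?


Rate = k/n = 1/1027

1/1027


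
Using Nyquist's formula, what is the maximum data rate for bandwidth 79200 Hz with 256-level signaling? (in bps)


Rate = 2 * B * log2(M) = 2 * 79200 * 8.0 = 1267200.0

1267200.0 bps


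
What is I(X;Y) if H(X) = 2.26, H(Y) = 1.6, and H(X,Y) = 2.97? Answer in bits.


I(X;Y) = H(X) + H(Y) - H(X,Y) = 2.26 + 1.6 - 2.97 = 0.89

0.89 bits


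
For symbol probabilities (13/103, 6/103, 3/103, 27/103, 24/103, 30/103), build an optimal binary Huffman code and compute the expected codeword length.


Huffman construction (repeatedly merge the two least-probable nodes; each merge adds 1 bit to every symbol beneath it): 3/103 + 6/103 = 9/103; 9/103 + 13/103 = 22/103; 22/103 + 24/103 = 46/103; 27/103 + 30/103 = 57/103; 46/103 + 57/103 = 1. Resulting codeword lengths (in the order the probabilities were given): (3, 4, 4, 2, 2, 2). L_avg = sum(p_i * l_i) = 13/103*3 + 6/103*4 + 3/103*4 + 27/103*2 + 24/103*2 + 30/103*2 = 237/103 = 2.301

2.301 bits


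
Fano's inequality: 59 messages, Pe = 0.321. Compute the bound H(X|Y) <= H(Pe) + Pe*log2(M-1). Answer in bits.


H(Pe) = -Pe*log2(Pe) - (1-Pe)*log2(1-Pe) = -0.321*log2(0.321) - 0.679*log2(0.679) = 0.526233 + 0.379233 = 0.9055. Pe*log2(M-1) = 0.321*log2(58) = 1.880412. Bound = H(Pe) + Pe*log2(M-1) = 0.526233 + 0.379233 + 1.880412 = 2.7859

2.7859 bits


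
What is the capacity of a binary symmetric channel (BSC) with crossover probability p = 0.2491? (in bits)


H(p) = -p*log2(p) - (1-p)*log2(1-p) = -0.2491*log2(0.2491) - 0.7509*log2(0.7509) = 0.499496 + 0.310352 = 0.8098. C = 1 - H(p) = 1 - 0.8098 = 0.1902

0.1902 bits


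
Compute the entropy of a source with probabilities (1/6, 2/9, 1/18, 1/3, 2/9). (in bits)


H = -sum(p_i * log2(p_i)). Terms: -(1/6)*log2(1/6) = 0.430827; -(2/9)*log2(2/9) = 0.482206; -(1/18)*log2(1/18) = 0.231663; -(1/3)*log2(1/3) = 0.528321; -(2/9)*log2(2/9) = 0.482206. H = 0.430827 + 0.482206 + 0.231663 + 0.528321 + 0.482206 = 2.1552

2.1552 bits


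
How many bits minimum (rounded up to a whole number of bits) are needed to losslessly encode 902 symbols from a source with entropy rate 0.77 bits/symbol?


Minimum bits >= n * H = 902 * 0.77 = 694.54, rounded up to a whole number of bits = 695

695 bits


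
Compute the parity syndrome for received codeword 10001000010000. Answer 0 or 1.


Syndrome = XOR of all bits = 1 XOR 0 XOR 0 XOR 0 XOR 1 XOR 0 XOR 0 XOR 0 XOR 0 XOR 1 XOR 0 XOR 0 XOR 0 XOR 0 = 1

1


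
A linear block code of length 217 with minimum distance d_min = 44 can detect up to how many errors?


Detection capability = d_min - 1 = 44 - 1 = 43

43 errors


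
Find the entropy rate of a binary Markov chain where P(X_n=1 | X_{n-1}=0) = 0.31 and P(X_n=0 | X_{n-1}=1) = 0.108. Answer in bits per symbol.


Stationary distribution: pi_0 = p10/(p01+p10) = 0.2584, pi_1 = 0.7416. Entropy rate H' = pi_0*H(p01) + pi_1*H(p10) = 0.2584*0.8932 + 0.7416*0.4939 = 0.597

0.597 bits/symbol


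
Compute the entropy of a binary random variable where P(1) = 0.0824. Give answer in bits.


H = -p*log2(p) - (1-p)*log2(1-p). -0.0824*log2(0.0824) = 0.296740; -0.9176*log2(0.9176) = 0.113840. H = 0.296740 + 0.113840 = 0.4106

0.4106 bits


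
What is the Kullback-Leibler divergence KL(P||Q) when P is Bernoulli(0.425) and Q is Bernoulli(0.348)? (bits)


KL = p*log2(p/q) + (1-p)*log2((1-p)/(1-q)) = 0.425*log2(0.425/0.348) + 0.575*log2(0.575/0.652) = 0.0183

0.0183 bits


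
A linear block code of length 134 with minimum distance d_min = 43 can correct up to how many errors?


Correction capability = floor((d-1)/2) = floor((43-1)/2) = 21

21 errors


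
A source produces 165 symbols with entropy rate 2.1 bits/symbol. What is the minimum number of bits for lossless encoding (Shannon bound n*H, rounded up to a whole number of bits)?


Minimum bits >= n * H = 165 * 2.1 = 346.5, rounded up to a whole number of bits = 347

347 bits


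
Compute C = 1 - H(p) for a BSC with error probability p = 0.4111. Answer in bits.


H(p) = -p*log2(p) - (1-p)*log2(1-p) = -0.4111*log2(0.4111) - 0.5889*log2(0.5889) = 0.527211 + 0.449864 = 0.9771. C = 1 - H(p) = 1 - 0.9771 = 0.0229

0.0229 bits


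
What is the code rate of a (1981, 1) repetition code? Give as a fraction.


Rate = k/n = 1/1981

1/1981


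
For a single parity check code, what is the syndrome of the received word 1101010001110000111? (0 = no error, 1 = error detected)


Syndrome = XOR of all bits = 1 XOR 1 XOR 0 XOR 1 XOR 0 XOR 1 XOR 0 XOR 0 XOR 0 XOR 1 XOR 1 XOR 1 XOR 0 XOR 0 XOR 0 XOR 0 XOR 1 XOR 1 XOR 1 = 0

0


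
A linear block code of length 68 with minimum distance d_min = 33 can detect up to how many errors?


Detection capability = d_min - 1 = 33 - 1 = 32

32 errors


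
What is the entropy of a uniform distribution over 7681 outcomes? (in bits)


H = log2(n) = log2(7681) = 12.9071

12.9071 bits


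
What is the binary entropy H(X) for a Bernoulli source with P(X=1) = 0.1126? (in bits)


H = -p*log2(p) - (1-p)*log2(1-p). -0.1126*log2(0.1126) = 0.354771; -0.8874*log2(0.8874) = 0.152938. H = 0.354771 + 0.152938 = 0.5077

0.5077 bits


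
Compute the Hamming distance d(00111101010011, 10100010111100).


Count differing positions: ^ . . ^ ^ ^ ^ ^ ^ . ^ ^ ^ ^ = 11 differences

11


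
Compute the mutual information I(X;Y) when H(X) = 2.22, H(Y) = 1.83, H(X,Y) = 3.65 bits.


I(X;Y) = H(X) + H(Y) - H(X,Y) = 2.22 + 1.83 - 3.65 = 0.4

0.4 bits


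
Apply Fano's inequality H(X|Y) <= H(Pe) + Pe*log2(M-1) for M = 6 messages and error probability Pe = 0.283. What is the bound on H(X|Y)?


H(Pe) = -Pe*log2(Pe) - (1-Pe)*log2(1-Pe) = -0.283*log2(0.283) - 0.717*log2(0.717) = 0.515379 + 0.344128 = 0.8595. Pe*log2(M-1) = 0.283*log2(5) = 0.657106. Bound = H(Pe) + Pe*log2(M-1) = 0.515379 + 0.344128 + 0.657106 = 1.5166

1.5166 bits


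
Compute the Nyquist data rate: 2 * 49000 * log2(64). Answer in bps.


Rate = 2 * B * log2(M) = 2 * 49000 * 6.0 = 588000.0

588000.0 bps


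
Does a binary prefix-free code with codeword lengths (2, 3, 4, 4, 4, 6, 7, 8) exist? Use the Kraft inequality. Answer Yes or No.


Kraft sum = sum(2^(-l_i)) = 0.5898, need <= 1. Result: satisfied (a binary prefix-free code with these lengths exists)

Yes


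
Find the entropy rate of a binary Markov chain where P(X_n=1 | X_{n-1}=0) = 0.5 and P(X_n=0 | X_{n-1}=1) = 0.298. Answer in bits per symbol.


Stationary distribution: pi_0 = p10/(p01+p10) = 0.3734, pi_1 = 0.6266. Entropy rate H' = pi_0*H(p01) + pi_1*H(p10) = 0.3734*1.0 + 0.6266*0.8788 = 0.9241

0.9241 bits/symbol


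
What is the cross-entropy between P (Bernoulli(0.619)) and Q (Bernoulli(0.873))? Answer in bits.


H(P,Q) = -p*log2(q) - (1-p)*log2(1-q). -0.619*log2(0.873) = 0.121291; -0.381*log2(0.127) = 1.134275. H(P,Q) = 0.121291 + 1.134275 = 1.2556

1.2556 bits


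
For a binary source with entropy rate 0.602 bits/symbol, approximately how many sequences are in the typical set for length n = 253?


log2|A_typical| = nH = 253 * 0.602 = 152.306, so |A_typical| ~ 2^152.306 = 7.058e+45

7.058e+45


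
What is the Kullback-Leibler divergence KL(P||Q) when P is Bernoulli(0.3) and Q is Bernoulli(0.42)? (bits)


KL = p*log2(p/q) + (1-p)*log2((1-p)/(1-q)) = 0.3*log2(0.3/0.42) + 0.7*log2(0.7/0.58) = 0.0443

0.0443 bits


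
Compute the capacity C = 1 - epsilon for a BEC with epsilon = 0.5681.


C = 1 - epsilon = 1 - 0.5681 = 0.4319

0.4319 bits


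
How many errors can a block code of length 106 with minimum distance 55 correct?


Correction capability = floor((d-1)/2) = floor((55-1)/2) = 27

27 errors


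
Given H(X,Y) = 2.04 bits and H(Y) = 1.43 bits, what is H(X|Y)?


H(X|Y) = H(X,Y) - H(Y) = 2.04 - 1.43 = 0.61

0.61 bits


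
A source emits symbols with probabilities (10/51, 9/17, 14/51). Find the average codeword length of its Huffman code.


Huffman construction (repeatedly merge the two least-probable nodes; each merge adds 1 bit to every symbol beneath it): 10/51 + 14/51 = 8/17; 8/17 + 9/17 = 1. Resulting codeword lengths (in the order the probabilities were given): (2, 1, 2). L_avg = sum(p_i * l_i) = 10/51*2 + 9/17*1 + 14/51*2 = 25/17 = 1.4706

1.4706 bits


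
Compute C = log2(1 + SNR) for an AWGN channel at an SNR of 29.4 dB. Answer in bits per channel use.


SNR_linear = 10^(29.4/10) = 870.9636; C = log2(1 + SNR_linear) = log2(1 + 870.9636) = 9.7681

9.7681 bits/channel use


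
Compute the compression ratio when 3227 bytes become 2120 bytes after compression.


Ratio = original / compressed = 3227 / 2120 = 1.5222

1.5222


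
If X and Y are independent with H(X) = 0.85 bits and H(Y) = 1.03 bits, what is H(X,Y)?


For independent variables, H(X,Y) = H(X) + H(Y) = 0.85 + 1.03 = 1.88

1.88 bits


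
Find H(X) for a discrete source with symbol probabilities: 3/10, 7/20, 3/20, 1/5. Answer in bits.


H = -sum(p_i * log2(p_i)). Terms: -(3/10)*log2(3/10) = 0.521090; -(7/20)*log2(7/20) = 0.530101; -(3/20)*log2(3/20) = 0.410545; -(1/5)*log2(1/5) = 0.464386. H = 0.521090 + 0.530101 + 0.410545 + 0.464386 = 1.9261

1.9261 bits


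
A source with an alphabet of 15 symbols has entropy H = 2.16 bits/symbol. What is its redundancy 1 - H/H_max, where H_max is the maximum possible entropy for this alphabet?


H_max = log2(K) = log2(15) = 3.9069 bits/symbol. Redundancy = 1 - H/H_max = 1 - 2.16/3.9069 = 1 - 0.5529 = 0.4471

0.4471


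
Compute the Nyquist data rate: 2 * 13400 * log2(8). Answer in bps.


Rate = 2 * B * log2(M) = 2 * 13400 * 3.0 = 80400.0

80400.0 bps


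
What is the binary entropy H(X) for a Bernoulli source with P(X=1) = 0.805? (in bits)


H = -p*log2(p) - (1-p)*log2(1-p). -0.805*log2(0.805) = 0.251916; -0.195*log2(0.195) = 0.459899. H = 0.251916 + 0.459899 = 0.7118

0.7118 bits


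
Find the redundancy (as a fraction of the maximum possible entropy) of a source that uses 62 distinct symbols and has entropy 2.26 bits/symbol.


H_max = log2(K) = log2(62) = 5.9542 bits/symbol. Redundancy = 1 - H/H_max = 1 - 2.26/5.9542 = 1 - 0.3796 = 0.6204

0.6204


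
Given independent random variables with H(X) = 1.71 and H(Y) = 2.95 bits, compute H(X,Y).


For independent variables, H(X,Y) = H(X) + H(Y) = 1.71 + 2.95 = 4.66

4.66 bits


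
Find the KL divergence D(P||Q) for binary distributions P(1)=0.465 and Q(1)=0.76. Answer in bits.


KL = p*log2(p/q) + (1-p)*log2((1-p)/(1-q)) = 0.465*log2(0.465/0.76) + 0.535*log2(0.535/0.24) = 0.2892

0.2892 bits


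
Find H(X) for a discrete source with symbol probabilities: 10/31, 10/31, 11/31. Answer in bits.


H = -sum(p_i * log2(p_i)). Terms: -(10/31)*log2(10/31) = 0.526538; -(10/31)*log2(10/31) = 0.526538; -(11/31)*log2(11/31) = 0.530400. H = 0.526538 + 0.526538 + 0.530400 = 1.5835

1.5835 bits


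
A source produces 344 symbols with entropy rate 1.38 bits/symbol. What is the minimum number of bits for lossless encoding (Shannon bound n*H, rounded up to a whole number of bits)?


Minimum bits >= n * H = 344 * 1.38 = 474.72, rounded up to a whole number of bits = 475

475 bits


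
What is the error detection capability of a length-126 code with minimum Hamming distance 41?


Detection capability = d_min - 1 = 41 - 1 = 40

40 errors


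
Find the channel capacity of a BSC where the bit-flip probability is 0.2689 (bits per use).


H(p) = -p*log2(p) - (1-p)*log2(1-p) = -0.2689*log2(0.2689) - 0.7311*log2(0.7311) = 0.509527 + 0.330354 = 0.8399. C = 1 - H(p) = 1 - 0.8399 = 0.1601

0.1601 bits


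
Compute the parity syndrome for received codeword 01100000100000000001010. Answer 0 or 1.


Syndrome = XOR of all bits = 0 XOR 1 XOR 1 XOR 0 XOR 0 XOR 0 XOR 0 XOR 0 XOR 1 XOR 0 XOR 0 XOR 0 XOR 0 XOR 0 XOR 0 XOR 0 XOR 0 XOR 0 XOR 0 XOR 1 XOR 0 XOR 1 XOR 0 = 1

1


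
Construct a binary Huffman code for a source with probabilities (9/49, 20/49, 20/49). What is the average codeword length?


Huffman construction (repeatedly merge the two least-probable nodes; each merge adds 1 bit to every symbol beneath it): 9/49 + 20/49 = 29/49; 20/49 + 29/49 = 1. Resulting codeword lengths (in the order the probabilities were given): (2, 2, 1). L_avg = sum(p_i * l_i) = 9/49*2 + 20/49*2 + 20/49*1 = 78/49 = 1.5918

1.5918 bits


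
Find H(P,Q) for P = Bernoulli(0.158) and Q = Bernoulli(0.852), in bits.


H(P,Q) = -p*log2(q) - (1-p)*log2(1-q). -0.158*log2(0.852) = 0.036510; -0.842*log2(0.148) = 2.320831. H(P,Q) = 0.036510 + 2.320831 = 2.3573

2.3573 bits


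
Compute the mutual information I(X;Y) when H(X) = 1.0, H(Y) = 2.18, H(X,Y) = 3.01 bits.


I(X;Y) = H(X) + H(Y) - H(X,Y) = 1.0 + 2.18 - 3.01 = 0.17

0.17 bits


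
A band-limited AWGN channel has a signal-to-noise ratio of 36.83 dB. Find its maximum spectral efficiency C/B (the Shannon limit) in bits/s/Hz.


SNR_linear = 10^(36.83/10) = 4819.478; C/B = log2(1 + SNR_linear) = log2(1 + 4819.478) = 12.235

12.235 bits/s/Hz


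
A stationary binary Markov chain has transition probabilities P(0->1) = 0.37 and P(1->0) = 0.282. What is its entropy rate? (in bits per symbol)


Stationary distribution: pi_0 = p10/(p01+p10) = 0.4325, pi_1 = 0.5675. Entropy rate H' = pi_0*H(p01) + pi_1*H(p10) = 0.4325*0.9507 + 0.5675*0.8582 = 0.8982

0.8982 bits/symbol


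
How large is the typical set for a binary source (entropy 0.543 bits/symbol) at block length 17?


log2|A_typical| = nH = 17 * 0.543 = 9.231, so |A_typical| ~ 2^9.231 = 6.009e+02

6.009e+02


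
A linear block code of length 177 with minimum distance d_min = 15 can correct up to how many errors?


Correction capability = floor((d-1)/2) = floor((15-1)/2) = 7

7 errors


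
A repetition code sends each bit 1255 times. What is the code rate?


Rate = k/n = 1/1255

1/1255


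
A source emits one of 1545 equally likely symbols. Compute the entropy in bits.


H = log2(n) = log2(1545) = 10.5934

10.5934 bits


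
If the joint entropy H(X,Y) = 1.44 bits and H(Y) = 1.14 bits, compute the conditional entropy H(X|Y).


H(X|Y) = H(X,Y) - H(Y) = 1.44 - 1.14 = 0.3

0.3 bits


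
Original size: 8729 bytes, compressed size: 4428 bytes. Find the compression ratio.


Ratio = original / compressed = 8729 / 4428 = 1.9713

1.9713


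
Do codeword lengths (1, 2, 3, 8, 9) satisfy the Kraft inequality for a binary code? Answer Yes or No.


Kraft sum = sum(2^(-l_i)) = 0.8809, need <= 1. Result: satisfied (a binary prefix-free code with these lengths exists)

Yes


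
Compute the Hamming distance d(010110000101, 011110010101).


Count differing positions: . . ^ . . . . ^ . . . . = 2 differences

2


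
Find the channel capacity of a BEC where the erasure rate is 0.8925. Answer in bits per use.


C = 1 - epsilon = 1 - 0.8925 = 0.1075

0.1075 bits


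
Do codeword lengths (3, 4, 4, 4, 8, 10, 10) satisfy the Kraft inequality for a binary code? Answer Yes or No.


Kraft sum = sum(2^(-l_i)) = 0.3184, need <= 1. Result: satisfied (a binary prefix-free code with these lengths exists)

Yes


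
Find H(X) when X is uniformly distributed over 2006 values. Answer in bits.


H = log2(n) = log2(2006) = 10.9701

10.9701 bits


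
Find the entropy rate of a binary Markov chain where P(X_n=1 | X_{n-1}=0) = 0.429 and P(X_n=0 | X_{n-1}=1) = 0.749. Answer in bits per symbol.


Stationary distribution: pi_0 = p10/(p01+p10) = 0.6358, pi_1 = 0.3642. Entropy rate H' = pi_0*H(p01) + pi_1*H(p10) = 0.6358*0.9854 + 0.3642*0.8129 = 0.9226

0.9226 bits/symbol


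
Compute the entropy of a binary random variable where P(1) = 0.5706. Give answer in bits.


H = -p*log2(p) - (1-p)*log2(1-p). -0.5706*log2(0.5706) = 0.461871; -0.4294*log2(0.4294) = 0.523699. H = 0.461871 + 0.523699 = 0.9856

0.9856 bits


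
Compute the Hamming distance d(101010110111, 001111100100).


Count differing positions: ^ . . ^ . ^ . ^ . . ^ ^ = 6 differences

6


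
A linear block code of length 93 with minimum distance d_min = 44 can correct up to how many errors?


Correction capability = floor((d-1)/2) = floor((44-1)/2) = 21

21 errors


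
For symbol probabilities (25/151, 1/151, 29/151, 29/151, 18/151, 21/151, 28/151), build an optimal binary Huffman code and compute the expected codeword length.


Huffman construction (repeatedly merge the two least-probable nodes; each merge adds 1 bit to every symbol beneath it): 1/151 + 18/151 = 19/151; 19/151 + 21/151 = 40/151; 25/151 + 28/151 = 53/151; 29/151 + 29/151 = 58/151; 40/151 + 53/151 = 93/151; 58/151 + 93/151 = 1. Resulting codeword lengths (in the order the probabilities were given): (3, 4, 2, 2, 4, 3, 3). L_avg = sum(p_i * l_i) = 25/151*3 + 1/151*4 + 29/151*2 + 29/151*2 + 18/151*4 + 21/151*3 + 28/151*3 = 414/151 = 2.7417

2.7417 bits


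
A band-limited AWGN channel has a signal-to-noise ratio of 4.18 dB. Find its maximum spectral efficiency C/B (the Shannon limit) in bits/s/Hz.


SNR_linear = 10^(4.18/10) = 2.6182; C/B = log2(1 + SNR_linear) = log2(1 + 2.6182) = 1.8553

1.8553 bits/s/Hz


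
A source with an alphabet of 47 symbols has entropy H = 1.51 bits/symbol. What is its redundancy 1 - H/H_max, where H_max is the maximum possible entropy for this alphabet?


H_max = log2(K) = log2(47) = 5.5546 bits/symbol. Redundancy = 1 - H/H_max = 1 - 1.51/5.5546 = 1 - 0.2718 = 0.7282

0.7282


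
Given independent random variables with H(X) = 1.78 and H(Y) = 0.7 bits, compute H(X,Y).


For independent variables, H(X,Y) = H(X) + H(Y) = 1.78 + 0.7 = 2.48

2.48 bits


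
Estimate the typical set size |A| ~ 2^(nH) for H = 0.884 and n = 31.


log2|A_typical| = nH = 31 * 0.884 = 27.404, so |A_typical| ~ 2^27.404 = 1.776e+08

1.776e+08


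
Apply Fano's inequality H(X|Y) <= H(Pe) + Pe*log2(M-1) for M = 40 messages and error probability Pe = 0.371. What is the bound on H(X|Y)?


H(Pe) = -Pe*log2(Pe) - (1-Pe)*log2(1-Pe) = -0.371*log2(0.371) - 0.629*log2(0.629) = 0.530719 + 0.420718 = 0.9514. Pe*log2(M-1) = 0.371*log2(39) = 1.960884. Bound = H(Pe) + Pe*log2(M-1) = 0.530719 + 0.420718 + 1.960884 = 2.9123

2.9123 bits


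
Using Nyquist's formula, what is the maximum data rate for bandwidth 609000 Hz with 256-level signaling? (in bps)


Rate = 2 * B * log2(M) = 2 * 609000 * 8.0 = 9744000.0

9744000.0 bps


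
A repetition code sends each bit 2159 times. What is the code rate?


Rate = k/n = 1/2159

1/2159


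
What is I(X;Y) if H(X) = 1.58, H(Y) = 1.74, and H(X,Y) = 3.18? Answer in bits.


I(X;Y) = H(X) + H(Y) - H(X,Y) = 1.58 + 1.74 - 3.18 = 0.14

0.14 bits


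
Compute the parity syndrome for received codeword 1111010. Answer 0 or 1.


Syndrome = XOR of all bits = 1 XOR 1 XOR 1 XOR 1 XOR 0 XOR 1 XOR 0 = 1

1


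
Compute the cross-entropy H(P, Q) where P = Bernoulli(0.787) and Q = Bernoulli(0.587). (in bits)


H(P,Q) = -p*log2(q) - (1-p)*log2(1-q). -0.787*log2(0.587) = 0.604863; -0.213*log2(0.413) = 0.271742. H(P,Q) = 0.604863 + 0.271742 = 0.8766

0.8766 bits


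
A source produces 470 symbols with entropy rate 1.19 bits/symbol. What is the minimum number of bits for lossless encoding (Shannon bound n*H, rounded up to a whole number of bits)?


Minimum bits >= n * H = 470 * 1.19 = 559.3, rounded up to a whole number of bits = 560

560 bits


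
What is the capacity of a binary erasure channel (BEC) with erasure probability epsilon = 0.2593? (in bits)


C = 1 - epsilon = 1 - 0.2593 = 0.7407

0.7407 bits


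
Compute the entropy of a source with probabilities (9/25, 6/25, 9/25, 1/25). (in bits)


H = -sum(p_i * log2(p_i)). Terms: -(9/25)*log2(9/25) = 0.530615; -(6/25)*log2(6/25) = 0.494134; -(9/25)*log2(9/25) = 0.530615; -(1/25)*log2(1/25) = 0.185754. H = 0.530615 + 0.494134 + 0.530615 + 0.185754 = 1.7411

1.7411 bits


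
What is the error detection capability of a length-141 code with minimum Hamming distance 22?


Detection capability = d_min - 1 = 22 - 1 = 21

21 errors


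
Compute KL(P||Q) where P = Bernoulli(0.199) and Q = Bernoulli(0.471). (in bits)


KL = p*log2(p/q) + (1-p)*log2((1-p)/(1-q)) = 0.199*log2(0.199/0.471) + 0.801*log2(0.801/0.529) = 0.2321

0.2321 bits


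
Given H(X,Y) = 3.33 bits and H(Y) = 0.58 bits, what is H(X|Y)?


H(X|Y) = H(X,Y) - H(Y) = 3.33 - 0.58 = 2.75

2.75 bits


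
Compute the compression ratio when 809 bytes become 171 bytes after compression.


Ratio = original / compressed = 809 / 171 = 4.731

4.731


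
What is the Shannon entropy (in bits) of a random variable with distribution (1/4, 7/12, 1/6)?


H = -sum(p_i * log2(p_i)). Terms: -(1/4)*log2(1/4) = 0.500000; -(7/12)*log2(7/12) = 0.453604; -(1/6)*log2(1/6) = 0.430827. H = 0.500000 + 0.453604 + 0.430827 = 1.3844

1.3844 bits


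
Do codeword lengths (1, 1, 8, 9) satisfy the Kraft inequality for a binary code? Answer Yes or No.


Kraft sum = sum(2^(-l_i)) = 1.0059, need <= 1. Result: violated (a binary prefix-free code with these lengths cannot exist)

No


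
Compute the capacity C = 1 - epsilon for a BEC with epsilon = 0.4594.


C = 1 - epsilon = 1 - 0.4594 = 0.5406

0.5406 bits


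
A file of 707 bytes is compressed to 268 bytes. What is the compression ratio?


Ratio = original / compressed = 707 / 268 = 2.6381

2.6381


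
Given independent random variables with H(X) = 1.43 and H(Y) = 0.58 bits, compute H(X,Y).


For independent variables, H(X,Y) = H(X) + H(Y) = 1.43 + 0.58 = 2.01

2.01 bits


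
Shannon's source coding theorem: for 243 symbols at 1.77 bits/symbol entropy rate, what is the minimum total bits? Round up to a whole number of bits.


Minimum bits >= n * H = 243 * 1.77 = 430.11, rounded up to a whole number of bits = 431

431 bits


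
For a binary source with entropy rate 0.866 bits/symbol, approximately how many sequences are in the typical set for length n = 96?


log2|A_typical| = nH = 96 * 0.866 = 83.136, so |A_typical| ~ 2^83.136 = 1.063e+25

1.063e+25
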